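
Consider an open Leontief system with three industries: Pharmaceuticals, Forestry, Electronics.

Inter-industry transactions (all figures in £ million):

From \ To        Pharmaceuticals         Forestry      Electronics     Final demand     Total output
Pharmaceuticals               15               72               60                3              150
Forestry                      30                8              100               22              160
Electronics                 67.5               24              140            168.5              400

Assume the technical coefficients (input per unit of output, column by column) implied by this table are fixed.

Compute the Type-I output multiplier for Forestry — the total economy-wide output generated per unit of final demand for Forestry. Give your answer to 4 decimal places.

Technical coefficients a_ij = z_ij / X_j:
  a_11 = 15/150 = 0.10, a_21 = 30/150 = 0.20, a_31 = 67.5/150 = 0.45
  a_12 = 72/160 = 0.45, a_22 = 8/160 = 0.05, a_32 = 24/160 = 0.15
  a_13 = 60/400 = 0.15, a_23 = 100/400 = 0.25, a_33 = 140/400 = 0.35
I − A =
  [   0.90    -0.45    -0.15]
  [  -0.20     0.95    -0.25]
  [  -0.45    -0.15     0.65]
Cofactors of I−A, C_ij = (−1)^(i+j)·(minor ij) (rows/columns in the sector order above):
  C_11 = (0.95)(0.65) − (-0.25)(-0.15) = 0.5800
  C_12 = −[(-0.20)(0.65) − (-0.25)(-0.45)] = 0.2425
  C_13 = (-0.20)(-0.15) − (0.95)(-0.45) = 0.4575
  C_21 = −[(-0.45)(0.65) − (-0.15)(-0.15)] = 0.3150
  C_22 = (0.90)(0.65) − (-0.15)(-0.45) = 0.5175
  C_23 = −[(0.90)(-0.15) − (-0.45)(-0.45)] = 0.3375
  C_31 = (-0.45)(-0.25) − (-0.15)(0.95) = 0.2550
  C_32 = −[(0.90)(-0.25) − (-0.15)(-0.20)] = 0.2550
  C_33 = (0.90)(0.95) − (-0.45)(-0.20) = 0.7650
det(I−A) = Σ_j (I−A)_1j·C_1j = (0.90)(0.5800) + (-0.45)(0.2425) + (-0.15)(0.4575) = 0.34425
adj(I−A) = Cᵀ =
  [ 0.5800   0.3150   0.2550]
  [ 0.2425   0.5175   0.2550]
  [ 0.4575   0.3375   0.7650]
(I − A)⁻¹ = adj(I−A) / det(I−A) ≈
  [   1.68482     0.91503     0.74074]
  [   0.70443     1.50327     0.74074]
  [   1.32898     0.98039     2.22222]
The output multiplier for sector j is the column-j sum of the Leontief inverse (I − A)⁻¹ = adj(I−A) / det(I−A).
Column 2 of adj(I−A): (0.3150, 0.5175, 0.3375); det(I−A) = 0.34425.
m_2 = (0.3150 + 0.5175 + 0.3375) / 0.34425 = 1.17 / 0.34425 ≈ 3.3987.

m_2 = 3.3987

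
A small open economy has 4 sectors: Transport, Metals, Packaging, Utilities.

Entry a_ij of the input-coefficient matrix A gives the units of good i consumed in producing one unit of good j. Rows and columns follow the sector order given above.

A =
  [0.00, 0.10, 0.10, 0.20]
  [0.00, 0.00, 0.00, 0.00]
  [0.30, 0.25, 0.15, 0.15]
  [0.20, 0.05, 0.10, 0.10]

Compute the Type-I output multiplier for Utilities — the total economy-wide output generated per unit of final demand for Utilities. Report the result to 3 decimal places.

m_U = 1.787

I − A =
  [   1.00    -0.10    -0.10    -0.20]
  [   0.00     1.00     0.00     0.00]
  [  -0.30    -0.25     0.85    -0.15]
  [  -0.20    -0.05    -0.10     0.90]
Compute the cofactors C_ij = (−1)^(i+j)·(3×3 minor ij) of I−A; the adjugate is their transpose:
adj(I−A) = Cᵀ =
  [ 0.75000   0.11175   0.11000   0.18500]
  [ 0.00000   0.68000   0.00000   0.00000]
  [ 0.30000   0.25550   0.86000   0.21000]
  [ 0.20000   0.09100   0.12000   0.82000]
det(I−A) = Σ_j (I−A)_1j·C_1j = (1.00)(0.75000) + (-0.10)(0.00000) + (-0.10)(0.30000) + (-0.20)(0.20000) = 0.6800
(I − A)⁻¹ = adj(I−A) / det(I−A) ≈
  [   1.1029     0.1643     0.1618     0.2721]
  [   0.0000     1.0000     0.0000     0.0000]
  [   0.4412     0.3757     1.2647     0.3088]
  [   0.2941     0.1338     0.1765     1.2059]
The output multiplier for sector j is the column-j sum of the Leontief inverse (I − A)⁻¹ = adj(I−A) / det(I−A).
Column U of adj(I−A): (0.18500, 0.00000, 0.21000, 0.82000); det(I−A) = 0.6800.
m_U = (0.18500 + 0.00000 + 0.21000 + 0.82000) / 0.6800 = 1.215 / 0.6800 ≈ 1.787.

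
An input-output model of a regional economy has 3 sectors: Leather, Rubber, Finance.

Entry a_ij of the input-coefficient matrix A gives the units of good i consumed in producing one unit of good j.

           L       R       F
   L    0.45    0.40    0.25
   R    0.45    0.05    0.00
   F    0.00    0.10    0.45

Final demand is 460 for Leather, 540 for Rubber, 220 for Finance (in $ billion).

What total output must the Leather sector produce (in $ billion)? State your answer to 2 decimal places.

I − A =
  [   0.55    -0.40    -0.25]
  [  -0.45     0.95     0.00]
  [   0.00    -0.10     0.55]
Cofactors of I−A, C_ij = (−1)^(i+j)·(minor ij) (rows/columns in the sector order above):
  C_11 = (0.95)(0.55) − (0.00)(-0.10) = 0.5225
  C_12 = −[(-0.45)(0.55) − (0.00)(0.00)] = 0.2475
  C_13 = (-0.45)(-0.10) − (0.95)(0.00) = 0.0450
  C_21 = −[(-0.40)(0.55) − (-0.25)(-0.10)] = 0.2450
  C_22 = (0.55)(0.55) − (-0.25)(0.00) = 0.3025
  C_23 = −[(0.55)(-0.10) − (-0.40)(0.00)] = 0.0550
  C_31 = (-0.40)(0.00) − (-0.25)(0.95) = 0.2375
  C_32 = −[(0.55)(0.00) − (-0.25)(-0.45)] = 0.1125
  C_33 = (0.55)(0.95) − (-0.40)(-0.45) = 0.3425
det(I−A) = Σ_j (I−A)_1j·C_1j = (0.55)(0.5225) + (-0.40)(0.2475) + (-0.25)(0.0450) = 0.177125
adj(I−A) = Cᵀ =
  [ 0.5225   0.2450   0.2375]
  [ 0.2475   0.3025   0.1125]
  [ 0.0450   0.0550   0.3425]
(I − A)⁻¹ = adj(I−A) / det(I−A) ≈
  [   2.9499     1.3832     1.3409]
  [   1.3973     1.7078     0.6351]
  [   0.2541     0.3105     1.9337]
x = (I − A)⁻¹ d = adj(I−A)·d / det(I−A), with det(I−A) = 0.177125:
  x_L = (0.5225·460 + 0.2450·540 + 0.2375·220) / 0.177125 = 424.90 / 0.177125 ≈ 2398.87
  x_R = (0.2475·460 + 0.3025·540 + 0.1125·220) / 0.177125 = 301.95 / 0.177125 ≈ 1704.73
  x_F = (0.0450·460 + 0.0550·540 + 0.3425·220) / 0.177125 = 125.75 / 0.177125 ≈ 709.95

x_L = 2398.87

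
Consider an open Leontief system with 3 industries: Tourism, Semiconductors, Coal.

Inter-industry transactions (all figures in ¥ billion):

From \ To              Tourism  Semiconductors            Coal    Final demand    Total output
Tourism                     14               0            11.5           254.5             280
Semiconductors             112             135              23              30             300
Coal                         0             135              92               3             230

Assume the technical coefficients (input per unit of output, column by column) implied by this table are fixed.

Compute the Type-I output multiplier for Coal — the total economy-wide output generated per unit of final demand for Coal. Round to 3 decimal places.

Technical coefficients a_ij = z_ij / X_j:
  a_11 = 14/280 = 0.05, a_21 = 112/280 = 0.40, a_31 = 0/280 = 0.00
  a_12 = 0/300 = 0.00, a_22 = 135/300 = 0.45, a_32 = 135/300 = 0.45
  a_13 = 11.5/230 = 0.05, a_23 = 23/230 = 0.10, a_33 = 92/230 = 0.40
I − A =
  [   0.95     0.00    -0.05]
  [  -0.40     0.55    -0.10]
  [   0.00    -0.45     0.60]
Cofactors of I−A, C_ij = (−1)^(i+j)·(minor ij) (rows/columns in the sector order above):
  C_11 = (0.55)(0.60) − (-0.10)(-0.45) = 0.2850
  C_12 = −[(-0.40)(0.60) − (-0.10)(0.00)] = 0.2400
  C_13 = (-0.40)(-0.45) − (0.55)(0.00) = 0.1800
  C_21 = −[(0.00)(0.60) − (-0.05)(-0.45)] = 0.0225
  C_22 = (0.95)(0.60) − (-0.05)(0.00) = 0.5700
  C_23 = −[(0.95)(-0.45) − (0.00)(0.00)] = 0.4275
  C_31 = (0.00)(-0.10) − (-0.05)(0.55) = 0.0275
  C_32 = −[(0.95)(-0.10) − (-0.05)(-0.40)] = 0.1150
  C_33 = (0.95)(0.55) − (0.00)(-0.40) = 0.5225
det(I−A) = Σ_j (I−A)_1j·C_1j = (0.95)(0.2850) + (0.00)(0.2400) + (-0.05)(0.1800) = 0.26175
adj(I−A) = Cᵀ =
  [ 0.2850   0.0225   0.0275]
  [ 0.2400   0.5700   0.1150]
  [ 0.1800   0.4275   0.5225]
(I − A)⁻¹ = adj(I−A) / det(I−A) ≈
  [   1.0888     0.0860     0.1051]
  [   0.9169     2.1777     0.4394]
  [   0.6877     1.6332     1.9962]
The output multiplier for sector j is the column-j sum of the Leontief inverse (I − A)⁻¹ = adj(I−A) / det(I−A).
Column 3 of adj(I−A): (0.0275, 0.1150, 0.5225); det(I−A) = 0.26175.
m_3 = (0.0275 + 0.1150 + 0.5225) / 0.26175 = 0.665 / 0.26175 ≈ 2.541.

m_3 = 2.541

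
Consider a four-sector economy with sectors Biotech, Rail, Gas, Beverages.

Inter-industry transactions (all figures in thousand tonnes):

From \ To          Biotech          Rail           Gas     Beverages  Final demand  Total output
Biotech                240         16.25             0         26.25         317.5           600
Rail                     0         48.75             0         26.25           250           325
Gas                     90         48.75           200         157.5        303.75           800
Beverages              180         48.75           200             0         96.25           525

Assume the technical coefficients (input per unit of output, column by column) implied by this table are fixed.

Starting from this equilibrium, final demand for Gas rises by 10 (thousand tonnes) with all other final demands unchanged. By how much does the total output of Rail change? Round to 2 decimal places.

Δx_2 = 0.23

Technical coefficients a_ij = z_ij / X_j:
  a_11 = 240/600 = 0.40, a_21 = 0/600 = 0.00, a_31 = 90/600 = 0.15, a_41 = 180/600 = 0.30
  a_12 = 16.25/325 = 0.05, a_22 = 48.75/325 = 0.15, a_32 = 48.75/325 = 0.15, a_42 = 48.75/325 = 0.15
  a_13 = 0/800 = 0.00, a_23 = 0/800 = 0.00, a_33 = 200/800 = 0.25, a_43 = 200/800 = 0.25
  a_14 = 26.25/525 = 0.05, a_24 = 26.25/525 = 0.05, a_34 = 157.5/525 = 0.30, a_44 = 0/525 = 0.00
I − A =
  [   0.60    -0.05     0.00    -0.05]
  [   0.00     0.85     0.00    -0.05]
  [  -0.15    -0.15     0.75    -0.30]
  [  -0.30    -0.15    -0.25     1.00]
Compute the cofactors C_ij = (−1)^(i+j)·(3×3 minor ij) of I−A; the adjugate is their transpose:
adj(I−A) = Cᵀ =
  [ 0.566250   0.041250   0.011250   0.033750]
  [ 0.013125   0.391875   0.007500   0.022500]
  [ 0.205125   0.127875   0.492000   0.164250]
  [ 0.223125   0.103125   0.127500   0.382500]
det(I−A) = Σ_j (I−A)_1j·C_1j = (0.60)(0.566250) + (-0.05)(0.013125) + (0.00)(0.205125) + (-0.05)(0.223125) = 0.3279375
(I − A)⁻¹ = adj(I−A) / det(I−A) ≈
  [   1.7267     0.1258     0.0343     0.1029]
  [   0.0400     1.1950     0.0229     0.0686]
  [   0.6255     0.3899     1.5003     0.5009]
  [   0.6804     0.3145     0.3888     1.1664]
Δx = (I − A)⁻¹ Δd with Δd having +10 in the Gas component and 0 elsewhere.
So Δx_2 = L_23 · (+10), where L_23 = adj(I−A)_23 / det(I−A) = 0.007500 / 0.3279375.
Δx_2 = 0.007500 × (+10) / 0.3279375 = 0.075 / 0.3279375 ≈ 0.23.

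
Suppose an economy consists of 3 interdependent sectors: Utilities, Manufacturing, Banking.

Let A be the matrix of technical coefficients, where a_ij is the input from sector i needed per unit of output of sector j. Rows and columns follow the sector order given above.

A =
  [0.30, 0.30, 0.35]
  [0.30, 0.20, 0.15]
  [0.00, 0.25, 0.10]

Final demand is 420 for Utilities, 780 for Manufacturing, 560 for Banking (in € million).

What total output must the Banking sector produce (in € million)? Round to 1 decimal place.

x_3 = 1163.8

I − A =
  [   0.70    -0.30    -0.35]
  [  -0.30     0.80    -0.15]
  [   0.00    -0.25     0.90]
Cofactors of I−A, C_ij = (−1)^(i+j)·(minor ij) (rows/columns in the sector order above):
  C_11 = (0.80)(0.90) − (-0.15)(-0.25) = 0.6825
  C_12 = −[(-0.30)(0.90) − (-0.15)(0.00)] = 0.2700
  C_13 = (-0.30)(-0.25) − (0.80)(0.00) = 0.0750
  C_21 = −[(-0.30)(0.90) − (-0.35)(-0.25)] = 0.3575
  C_22 = (0.70)(0.90) − (-0.35)(0.00) = 0.6300
  C_23 = −[(0.70)(-0.25) − (-0.30)(0.00)] = 0.1750
  C_31 = (-0.30)(-0.15) − (-0.35)(0.80) = 0.3250
  C_32 = −[(0.70)(-0.15) − (-0.35)(-0.30)] = 0.2100
  C_33 = (0.70)(0.80) − (-0.30)(-0.30) = 0.4700
det(I−A) = Σ_j (I−A)_1j·C_1j = (0.70)(0.6825) + (-0.30)(0.2700) + (-0.35)(0.0750) = 0.3705
adj(I−A) = Cᵀ =
  [ 0.6825   0.3575   0.3250]
  [ 0.2700   0.6300   0.2100]
  [ 0.0750   0.1750   0.4700]
(I − A)⁻¹ = adj(I−A) / det(I−A) ≈
  [   1.8421     0.9649     0.8772]
  [   0.7287     1.7004     0.5668]
  [   0.2024     0.4723     1.2686]
x = (I − A)⁻¹ d = adj(I−A)·d / det(I−A), with det(I−A) = 0.3705:
  x_1 = (0.6825·420 + 0.3575·780 + 0.3250·560) / 0.3705 = 747.50 / 0.3705 ≈ 2017.5
  x_2 = (0.2700·420 + 0.6300·780 + 0.2100·560) / 0.3705 = 722.40 / 0.3705 ≈ 1949.8
  x_3 = (0.0750·420 + 0.1750·780 + 0.4700·560) / 0.3705 = 431.20 / 0.3705 ≈ 1163.8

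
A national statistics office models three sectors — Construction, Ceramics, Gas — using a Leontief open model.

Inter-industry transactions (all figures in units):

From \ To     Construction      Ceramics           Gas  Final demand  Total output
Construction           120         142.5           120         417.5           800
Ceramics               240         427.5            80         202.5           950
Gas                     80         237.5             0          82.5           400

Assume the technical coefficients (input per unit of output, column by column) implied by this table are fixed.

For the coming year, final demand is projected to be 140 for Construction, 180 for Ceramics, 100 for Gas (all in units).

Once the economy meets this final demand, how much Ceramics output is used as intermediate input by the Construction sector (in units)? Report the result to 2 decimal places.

Technical coefficients a_ij = z_ij / X_j:
  a_11 = 120/800 = 0.15, a_21 = 240/800 = 0.30, a_31 = 80/800 = 0.10
  a_12 = 142.5/950 = 0.15, a_22 = 427.5/950 = 0.45, a_32 = 237.5/950 = 0.25
  a_13 = 120/400 = 0.30, a_23 = 80/400 = 0.20, a_33 = 0/400 = 0.00
I − A =
  [   0.85    -0.15    -0.30]
  [  -0.30     0.55    -0.20]
  [  -0.10    -0.25     1.00]
Cofactors of I−A, C_ij = (−1)^(i+j)·(minor ij) (rows/columns in the sector order above):
  C_11 = (0.55)(1.00) − (-0.20)(-0.25) = 0.5000
  C_12 = −[(-0.30)(1.00) − (-0.20)(-0.10)] = 0.3200
  C_13 = (-0.30)(-0.25) − (0.55)(-0.10) = 0.1300
  C_21 = −[(-0.15)(1.00) − (-0.30)(-0.25)] = 0.2250
  C_22 = (0.85)(1.00) − (-0.30)(-0.10) = 0.8200
  C_23 = −[(0.85)(-0.25) − (-0.15)(-0.10)] = 0.2275
  C_31 = (-0.15)(-0.20) − (-0.30)(0.55) = 0.1950
  C_32 = −[(0.85)(-0.20) − (-0.30)(-0.30)] = 0.2600
  C_33 = (0.85)(0.55) − (-0.15)(-0.30) = 0.4225
det(I−A) = Σ_j (I−A)_1j·C_1j = (0.85)(0.5000) + (-0.15)(0.3200) + (-0.30)(0.1300) = 0.3380
adj(I−A) = Cᵀ =
  [ 0.5000   0.2250   0.1950]
  [ 0.3200   0.8200   0.2600]
  [ 0.1300   0.2275   0.4225]
(I − A)⁻¹ = adj(I−A) / det(I−A) ≈
  [   1.4793     0.6657     0.5769]
  [   0.9467     2.4260     0.7692]
  [   0.3846     0.6731     1.2500]
First solve x = (I − A)⁻¹ d = adj(I−A)·d / det(I−A); in particular x_1 = (0.5000·140 + 0.2250·180 + 0.1950·100) / 0.3380 = 130.00 / 0.3380 ≈ 384.6154.
Intermediate flow from 2 to 1: z_21 = a_21 · x_1 = 0.30 × 130.00 / 0.3380 = 39.00 / 0.3380 ≈ 115.38.

z_21 = 115.38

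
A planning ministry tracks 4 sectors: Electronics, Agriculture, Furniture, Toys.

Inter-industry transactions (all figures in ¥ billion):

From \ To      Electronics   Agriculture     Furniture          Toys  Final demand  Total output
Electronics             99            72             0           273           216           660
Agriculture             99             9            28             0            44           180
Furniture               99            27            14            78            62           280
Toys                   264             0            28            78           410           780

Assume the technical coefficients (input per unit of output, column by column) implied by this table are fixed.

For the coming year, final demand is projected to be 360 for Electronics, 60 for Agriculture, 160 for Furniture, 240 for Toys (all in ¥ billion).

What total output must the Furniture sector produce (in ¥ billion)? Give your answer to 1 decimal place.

x_F = 403.9

Technical coefficients a_ij = z_ij / X_j:
  a_EE = 99/660 = 0.15, a_AE = 99/660 = 0.15, a_FE = 99/660 = 0.15, a_TE = 264/660 = 0.40
  a_EA = 72/180 = 0.40, a_AA = 9/180 = 0.05, a_FA = 27/180 = 0.15, a_TA = 0/180 = 0.00
  a_EF = 0/280 = 0.00, a_AF = 28/280 = 0.10, a_FF = 14/280 = 0.05, a_TF = 28/280 = 0.10
  a_ET = 273/780 = 0.35, a_AT = 0/780 = 0.00, a_FT = 78/780 = 0.10, a_TT = 78/780 = 0.10
I − A =
  [   0.85    -0.40     0.00    -0.35]
  [  -0.15     0.95    -0.10     0.00]
  [  -0.15    -0.15     0.95    -0.10]
  [  -0.40     0.00    -0.10     0.90]
Compute the cofactors C_ij = (−1)^(i+j)·(3×3 minor ij) of I−A; the adjugate is their transpose:
adj(I−A) = Cᵀ =
  [ 0.789250   0.343250   0.069250   0.314625]
  [ 0.144250   0.580000   0.067750   0.063625]
  [ 0.186500   0.163750   0.539750   0.132500]
  [ 0.371500   0.170750   0.090750   0.691375]
det(I−A) = Σ_j (I−A)_1j·C_1j = (0.85)(0.789250) + (-0.40)(0.144250) + (0.00)(0.186500) + (-0.35)(0.371500) = 0.4831375
(I − A)⁻¹ = adj(I−A) / det(I−A) ≈
  [   1.6336     0.7105     0.1433     0.6512]
  [   0.2986     1.2005     0.1402     0.1317]
  [   0.3860     0.3389     1.1172     0.2742]
  [   0.7689     0.3534     0.1878     1.4310]
x = (I − A)⁻¹ d = adj(I−A)·d / det(I−A), with det(I−A) = 0.4831375:
  x_E = (0.789250·360 + 0.343250·60 + 0.069250·160 + 0.314625·240) / 0.4831375 = 391.315 / 0.4831375 ≈ 809.9
  x_A = (0.144250·360 + 0.580000·60 + 0.067750·160 + 0.063625·240) / 0.4831375 = 112.84 / 0.4831375 ≈ 233.6
  x_F = (0.186500·360 + 0.163750·60 + 0.539750·160 + 0.132500·240) / 0.4831375 = 195.125 / 0.4831375 ≈ 403.9
  x_T = (0.371500·360 + 0.170750·60 + 0.090750·160 + 0.691375·240) / 0.4831375 = 324.435 / 0.4831375 ≈ 671.5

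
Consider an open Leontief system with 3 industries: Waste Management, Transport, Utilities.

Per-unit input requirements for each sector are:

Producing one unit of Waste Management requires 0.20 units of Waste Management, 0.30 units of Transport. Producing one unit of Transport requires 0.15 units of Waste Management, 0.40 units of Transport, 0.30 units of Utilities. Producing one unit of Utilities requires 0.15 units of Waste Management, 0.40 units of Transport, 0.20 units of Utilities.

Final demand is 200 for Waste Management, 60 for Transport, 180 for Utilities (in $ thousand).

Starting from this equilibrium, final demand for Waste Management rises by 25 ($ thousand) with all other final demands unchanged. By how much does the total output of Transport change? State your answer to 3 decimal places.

I − A =
  [   0.80    -0.15    -0.15]
  [  -0.30     0.60    -0.40]
  [   0.00    -0.30     0.80]
Cofactors of I−A, C_ij = (−1)^(i+j)·(minor ij) (rows/columns in the sector order above):
  C_11 = (0.60)(0.80) − (-0.40)(-0.30) = 0.3600
  C_12 = −[(-0.30)(0.80) − (-0.40)(0.00)] = 0.2400
  C_13 = (-0.30)(-0.30) − (0.60)(0.00) = 0.0900
  C_21 = −[(-0.15)(0.80) − (-0.15)(-0.30)] = 0.1650
  C_22 = (0.80)(0.80) − (-0.15)(0.00) = 0.6400
  C_23 = −[(0.80)(-0.30) − (-0.15)(0.00)] = 0.2400
  C_31 = (-0.15)(-0.40) − (-0.15)(0.60) = 0.1500
  C_32 = −[(0.80)(-0.40) − (-0.15)(-0.30)] = 0.3650
  C_33 = (0.80)(0.60) − (-0.15)(-0.30) = 0.4350
det(I−A) = Σ_j (I−A)_1j·C_1j = (0.80)(0.3600) + (-0.15)(0.2400) + (-0.15)(0.0900) = 0.2385
adj(I−A) = Cᵀ =
  [ 0.3600   0.1650   0.1500]
  [ 0.2400   0.6400   0.3650]
  [ 0.0900   0.2400   0.4350]
(I − A)⁻¹ = adj(I−A) / det(I−A) ≈
  [   1.5094     0.6918     0.6289]
  [   1.0063     2.6834     1.5304]
  [   0.3774     1.0063     1.8239]
Δx = (I − A)⁻¹ Δd with Δd having +25 in the Waste Management component and 0 elsewhere.
So Δx_T = L_TW · (+25), where L_TW = adj(I−A)_TW / det(I−A) = 0.2400 / 0.2385.
Δx_T = 0.2400 × (+25) / 0.2385 = 6.00 / 0.2385 ≈ 25.157.

Δx_T = 25.157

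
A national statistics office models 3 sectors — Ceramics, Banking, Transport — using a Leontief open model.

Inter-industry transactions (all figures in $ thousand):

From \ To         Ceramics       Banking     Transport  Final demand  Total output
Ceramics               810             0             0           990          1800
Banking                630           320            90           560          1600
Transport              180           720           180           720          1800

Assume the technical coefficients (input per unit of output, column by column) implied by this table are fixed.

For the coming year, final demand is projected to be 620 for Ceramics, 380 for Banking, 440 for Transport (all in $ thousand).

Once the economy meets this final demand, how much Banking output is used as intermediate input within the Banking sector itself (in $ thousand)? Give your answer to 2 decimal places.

z_BB = 207.81

Technical coefficients a_ij = z_ij / X_j:
  a_CC = 810/1800 = 0.45, a_BC = 630/1800 = 0.35, a_TC = 180/1800 = 0.10
  a_CB = 0/1600 = 0.00, a_BB = 320/1600 = 0.20, a_TB = 720/1600 = 0.45
  a_CT = 0/1800 = 0.00, a_BT = 90/1800 = 0.05, a_TT = 180/1800 = 0.10
I − A =
  [   0.55     0.00     0.00]
  [  -0.35     0.80    -0.05]
  [  -0.10    -0.45     0.90]
Cofactors of I−A, C_ij = (−1)^(i+j)·(minor ij) (rows/columns in the sector order above):
  C_11 = (0.80)(0.90) − (-0.05)(-0.45) = 0.6975
  C_12 = −[(-0.35)(0.90) − (-0.05)(-0.10)] = 0.3200
  C_13 = (-0.35)(-0.45) − (0.80)(-0.10) = 0.2375
  C_21 = −[(0.00)(0.90) − (0.00)(-0.45)] = 0.0000
  C_22 = (0.55)(0.90) − (0.00)(-0.10) = 0.4950
  C_23 = −[(0.55)(-0.45) − (0.00)(-0.10)] = 0.2475
  C_31 = (0.00)(-0.05) − (0.00)(0.80) = 0.0000
  C_32 = −[(0.55)(-0.05) − (0.00)(-0.35)] = 0.0275
  C_33 = (0.55)(0.80) − (0.00)(-0.35) = 0.4400
det(I−A) = Σ_j (I−A)_1j·C_1j = (0.55)(0.6975) + (0.00)(0.3200) + (0.00)(0.2375) = 0.383625
adj(I−A) = Cᵀ =
  [ 0.6975   0.0000   0.0000]
  [ 0.3200   0.4950   0.0275]
  [ 0.2375   0.2475   0.4400]
(I − A)⁻¹ = adj(I−A) / det(I−A) ≈
  [   1.8182     0.0000     0.0000]
  [   0.8341     1.2903     0.0717]
  [   0.6191     0.6452     1.1470]
First solve x = (I − A)⁻¹ d = adj(I−A)·d / det(I−A); in particular x_B = (0.3200·620 + 0.4950·380 + 0.0275·440) / 0.383625 = 398.60 / 0.383625 ≈ 1039.0355.
Intermediate flow from B to B: z_BB = a_BB · x_B = 0.20 × 398.60 / 0.383625 = 79.72 / 0.383625 ≈ 207.81.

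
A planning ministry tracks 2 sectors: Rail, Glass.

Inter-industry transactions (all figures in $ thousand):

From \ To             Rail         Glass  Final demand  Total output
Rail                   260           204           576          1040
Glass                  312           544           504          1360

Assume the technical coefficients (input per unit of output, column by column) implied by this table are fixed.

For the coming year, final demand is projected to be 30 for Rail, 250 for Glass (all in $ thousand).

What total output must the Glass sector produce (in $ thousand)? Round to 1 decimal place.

x_2 = 485.2

Technical coefficients a_ij = z_ij / X_j:
  a_11 = 260/1040 = 0.25, a_21 = 312/1040 = 0.30
  a_12 = 204/1360 = 0.15, a_22 = 544/1360 = 0.40
I − A =
  [   0.75    -0.15]
  [  -0.30     0.60]
det(I−A) = (0.75)(0.60) − (-0.15)(-0.30) = 0.4050
adj(I−A) = [[0.60, 0.15], [0.30, 0.75]]
(I − A)⁻¹ = adj(I−A) / det(I−A) ≈
  [   1.4815     0.3704]
  [   0.7407     1.8519]
x = (I − A)⁻¹ d = adj(I−A)·d / det(I−A), with det(I−A) = 0.4050:
  x_1 = (0.60·30 + 0.15·250) / 0.4050 = 55.50 / 0.4050 ≈ 137.0
  x_2 = (0.30·30 + 0.75·250) / 0.4050 = 196.50 / 0.4050 ≈ 485.2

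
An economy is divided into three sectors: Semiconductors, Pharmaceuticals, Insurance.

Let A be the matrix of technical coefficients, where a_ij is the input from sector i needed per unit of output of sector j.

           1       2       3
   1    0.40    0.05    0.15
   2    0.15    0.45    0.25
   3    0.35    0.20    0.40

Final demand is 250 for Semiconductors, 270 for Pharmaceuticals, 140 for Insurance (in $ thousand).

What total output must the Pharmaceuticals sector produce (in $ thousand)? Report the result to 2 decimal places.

x_2 = 1205.17

I − A =
  [   0.60    -0.05    -0.15]
  [  -0.15     0.55    -0.25]
  [  -0.35    -0.20     0.60]
Cofactors of I−A, C_ij = (−1)^(i+j)·(minor ij) (rows/columns in the sector order above):
  C_11 = (0.55)(0.60) − (-0.25)(-0.20) = 0.2800
  C_12 = −[(-0.15)(0.60) − (-0.25)(-0.35)] = 0.1775
  C_13 = (-0.15)(-0.20) − (0.55)(-0.35) = 0.2225
  C_21 = −[(-0.05)(0.60) − (-0.15)(-0.20)] = 0.0600
  C_22 = (0.60)(0.60) − (-0.15)(-0.35) = 0.3075
  C_23 = −[(0.60)(-0.20) − (-0.05)(-0.35)] = 0.1375
  C_31 = (-0.05)(-0.25) − (-0.15)(0.55) = 0.0950
  C_32 = −[(0.60)(-0.25) − (-0.15)(-0.15)] = 0.1725
  C_33 = (0.60)(0.55) − (-0.05)(-0.15) = 0.3225
det(I−A) = Σ_j (I−A)_1j·C_1j = (0.60)(0.2800) + (-0.05)(0.1775) + (-0.15)(0.2225) = 0.12575
adj(I−A) = Cᵀ =
  [ 0.2800   0.0600   0.0950]
  [ 0.1775   0.3075   0.1725]
  [ 0.2225   0.1375   0.3225]
(I − A)⁻¹ = adj(I−A) / det(I−A) ≈
  [   2.2266     0.4771     0.7555]
  [   1.4115     2.4453     1.3718]
  [   1.7694     1.0934     2.5646]
x = (I − A)⁻¹ d = adj(I−A)·d / det(I−A), with det(I−A) = 0.12575:
  x_1 = (0.2800·250 + 0.0600·270 + 0.0950·140) / 0.12575 = 99.50 / 0.12575 ≈ 791.25
  x_2 = (0.1775·250 + 0.3075·270 + 0.1725·140) / 0.12575 = 151.55 / 0.12575 ≈ 1205.17
  x_3 = (0.2225·250 + 0.1375·270 + 0.3225·140) / 0.12575 = 137.90 / 0.12575 ≈ 1096.62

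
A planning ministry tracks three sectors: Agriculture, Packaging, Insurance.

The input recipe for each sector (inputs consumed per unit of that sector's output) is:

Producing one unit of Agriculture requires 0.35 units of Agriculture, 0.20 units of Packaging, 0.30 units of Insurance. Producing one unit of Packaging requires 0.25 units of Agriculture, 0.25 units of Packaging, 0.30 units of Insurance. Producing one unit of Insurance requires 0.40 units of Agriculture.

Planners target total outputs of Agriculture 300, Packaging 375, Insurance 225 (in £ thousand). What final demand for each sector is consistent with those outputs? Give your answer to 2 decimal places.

I − A =
  [   0.65    -0.25    -0.40]
  [  -0.20     0.75     0.00]
  [  -0.30    -0.30     1.00]
d = (I − A) x:
  d_1 = (+0.65)·300 + (-0.25)·375 + (-0.40)·225 = 11.25
  d_2 = (-0.20)·300 + (+0.75)·375 + (+0.00)·225 = 221.25
  d_3 = (-0.30)·300 + (-0.30)·375 + (+1.00)·225 = 22.50

d_1 = 11.25, d_2 = 221.25, d_3 = 22.50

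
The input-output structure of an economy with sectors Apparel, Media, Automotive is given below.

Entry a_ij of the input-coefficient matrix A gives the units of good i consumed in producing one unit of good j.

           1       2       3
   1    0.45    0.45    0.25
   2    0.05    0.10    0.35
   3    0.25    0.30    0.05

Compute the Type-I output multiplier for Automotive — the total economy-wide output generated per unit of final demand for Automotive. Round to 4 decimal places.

m_3 = 3.6332

I − A =
  [   0.55    -0.45    -0.25]
  [  -0.05     0.90    -0.35]
  [  -0.25    -0.30     0.95]
Cofactors of I−A, C_ij = (−1)^(i+j)·(minor ij) (rows/columns in the sector order above):
  C_11 = (0.90)(0.95) − (-0.35)(-0.30) = 0.7500
  C_12 = −[(-0.05)(0.95) − (-0.35)(-0.25)] = 0.1350
  C_13 = (-0.05)(-0.30) − (0.90)(-0.25) = 0.2400
  C_21 = −[(-0.45)(0.95) − (-0.25)(-0.30)] = 0.5025
  C_22 = (0.55)(0.95) − (-0.25)(-0.25) = 0.4600
  C_23 = −[(0.55)(-0.30) − (-0.45)(-0.25)] = 0.2775
  C_31 = (-0.45)(-0.35) − (-0.25)(0.90) = 0.3825
  C_32 = −[(0.55)(-0.35) − (-0.25)(-0.05)] = 0.2050
  C_33 = (0.55)(0.90) − (-0.45)(-0.05) = 0.4725
det(I−A) = Σ_j (I−A)_1j·C_1j = (0.55)(0.7500) + (-0.45)(0.1350) + (-0.25)(0.2400) = 0.29175
adj(I−A) = Cᵀ =
  [ 0.7500   0.5025   0.3825]
  [ 0.1350   0.4600   0.2050]
  [ 0.2400   0.2775   0.4725]
(I − A)⁻¹ = adj(I−A) / det(I−A) ≈
  [   2.57069     1.72237     1.31105]
  [   0.46272     1.57669     0.70266]
  [   0.82262     0.95116     1.61954]
The output multiplier for sector j is the column-j sum of the Leontief inverse (I − A)⁻¹ = adj(I−A) / det(I−A).
Column 3 of adj(I−A): (0.3825, 0.2050, 0.4725); det(I−A) = 0.29175.
m_3 = (0.3825 + 0.2050 + 0.4725) / 0.29175 = 1.06 / 0.29175 ≈ 3.6332.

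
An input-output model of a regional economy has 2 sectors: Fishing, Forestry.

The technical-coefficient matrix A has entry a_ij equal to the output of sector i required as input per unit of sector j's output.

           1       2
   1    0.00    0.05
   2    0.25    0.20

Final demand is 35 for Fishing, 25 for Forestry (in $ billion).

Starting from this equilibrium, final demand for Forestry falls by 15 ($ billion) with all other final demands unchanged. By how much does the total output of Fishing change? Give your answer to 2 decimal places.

Δx_1 = -0.95

I − A =
  [   1.00    -0.05]
  [  -0.25     0.80]
det(I−A) = (1.00)(0.80) − (-0.05)(-0.25) = 0.7875
adj(I−A) = [[0.80, 0.05], [0.25, 1.00]]
(I − A)⁻¹ = adj(I−A) / det(I−A) ≈
  [   1.0159     0.0635]
  [   0.3175     1.2698]
Δx = (I − A)⁻¹ Δd with Δd having -15 in the Forestry component and 0 elsewhere.
So Δx_1 = L_12 · (-15), where L_12 = adj(I−A)_12 / det(I−A) = 0.05 / 0.7875.
Δx_1 = 0.05 × (-15) / 0.7875 = -0.75 / 0.7875 ≈ -0.95.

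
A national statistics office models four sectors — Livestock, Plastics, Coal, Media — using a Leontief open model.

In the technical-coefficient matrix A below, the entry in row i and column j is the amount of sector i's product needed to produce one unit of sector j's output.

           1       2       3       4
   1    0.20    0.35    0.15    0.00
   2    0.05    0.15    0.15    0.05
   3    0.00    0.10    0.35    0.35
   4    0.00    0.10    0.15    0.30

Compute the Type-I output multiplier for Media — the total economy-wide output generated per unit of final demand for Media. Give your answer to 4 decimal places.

m_4 = 3.1971

I − A =
  [   0.80    -0.35    -0.15     0.00]
  [  -0.05     0.85    -0.15    -0.05]
  [   0.00    -0.10     0.65    -0.35]
  [   0.00    -0.10    -0.15     0.70]
Compute the cofactors C_ij = (−1)^(i+j)·(3×3 minor ij) of I−A; the adjugate is their transpose:
adj(I−A) = Cᵀ =
  [ 0.322375   0.156625   0.127875   0.075125]
  [ 0.020125   0.322000   0.095250   0.070625]
  [ 0.005250   0.084000   0.459750   0.235875]
  [ 0.004000   0.064000   0.112125   0.417875]
det(I−A) = Σ_j (I−A)_1j·C_1j = (0.80)(0.322375) + (-0.35)(0.020125) + (-0.15)(0.005250) + (0.00)(0.004000) = 0.25006875
(I − A)⁻¹ = adj(I−A) / det(I−A) ≈
  [   1.28915     0.62633     0.51136     0.30042]
  [   0.08048     1.28765     0.38090     0.28242]
  [   0.02099     0.33591     1.83849     0.94324]
  [   0.01600     0.25593     0.44838     1.67104]
The output multiplier for sector j is the column-j sum of the Leontief inverse (I − A)⁻¹ = adj(I−A) / det(I−A).
Column 4 of adj(I−A): (0.075125, 0.070625, 0.235875, 0.417875); det(I−A) = 0.25006875.
m_4 = (0.075125 + 0.070625 + 0.235875 + 0.417875) / 0.25006875 = 0.7995 / 0.25006875 ≈ 3.1971.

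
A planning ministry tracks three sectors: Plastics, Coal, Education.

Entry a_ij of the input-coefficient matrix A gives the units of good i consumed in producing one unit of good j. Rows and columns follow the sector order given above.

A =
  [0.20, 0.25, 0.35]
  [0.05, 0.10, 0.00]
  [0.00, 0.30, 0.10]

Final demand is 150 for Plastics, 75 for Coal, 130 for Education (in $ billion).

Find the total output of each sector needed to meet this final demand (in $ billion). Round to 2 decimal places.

x_P = 296.44, x_C = 99.80, x_E = 177.71

I − A =
  [   0.80    -0.25    -0.35]
  [  -0.05     0.90     0.00]
  [   0.00    -0.30     0.90]
Cofactors of I−A, C_ij = (−1)^(i+j)·(minor ij) (rows/columns in the sector order above):
  C_11 = (0.90)(0.90) − (0.00)(-0.30) = 0.8100
  C_12 = −[(-0.05)(0.90) − (0.00)(0.00)] = 0.0450
  C_13 = (-0.05)(-0.30) − (0.90)(0.00) = 0.0150
  C_21 = −[(-0.25)(0.90) − (-0.35)(-0.30)] = 0.3300
  C_22 = (0.80)(0.90) − (-0.35)(0.00) = 0.7200
  C_23 = −[(0.80)(-0.30) − (-0.25)(0.00)] = 0.2400
  C_31 = (-0.25)(0.00) − (-0.35)(0.90) = 0.3150
  C_32 = −[(0.80)(0.00) − (-0.35)(-0.05)] = 0.0175
  C_33 = (0.80)(0.90) − (-0.25)(-0.05) = 0.7075
det(I−A) = Σ_j (I−A)_1j·C_1j = (0.80)(0.8100) + (-0.25)(0.0450) + (-0.35)(0.0150) = 0.6315
adj(I−A) = Cᵀ =
  [ 0.8100   0.3300   0.3150]
  [ 0.0450   0.7200   0.0175]
  [ 0.0150   0.2400   0.7075]
(I − A)⁻¹ = adj(I−A) / det(I−A) ≈
  [   1.2827     0.5226     0.4988]
  [   0.0713     1.1401     0.0277]
  [   0.0238     0.3800     1.1203]
x = (I − A)⁻¹ d = adj(I−A)·d / det(I−A), with det(I−A) = 0.6315:
  x_P = (0.8100·150 + 0.3300·75 + 0.3150·130) / 0.6315 = 187.20 / 0.6315 ≈ 296.44
  x_C = (0.0450·150 + 0.7200·75 + 0.0175·130) / 0.6315 = 63.025 / 0.6315 ≈ 99.80
  x_E = (0.0150·150 + 0.2400·75 + 0.7075·130) / 0.6315 = 112.225 / 0.6315 ≈ 177.71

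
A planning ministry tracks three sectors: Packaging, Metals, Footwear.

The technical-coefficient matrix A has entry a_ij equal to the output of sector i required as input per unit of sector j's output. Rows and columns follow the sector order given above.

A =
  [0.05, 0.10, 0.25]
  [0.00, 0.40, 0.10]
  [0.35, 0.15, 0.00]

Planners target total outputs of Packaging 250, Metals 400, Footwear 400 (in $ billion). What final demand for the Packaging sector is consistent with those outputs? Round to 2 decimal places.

d_1 = 97.50

I − A =
  [   0.95    -0.10    -0.25]
  [   0.00     0.60    -0.10]
  [  -0.35    -0.15     1.00]
d = (I − A) x:
  d_1 = (+0.95)·250 + (-0.10)·400 + (-0.25)·400 = 97.50
  d_2 = (+0.00)·250 + (+0.60)·400 + (-0.10)·400 = 200.00
  d_3 = (-0.35)·250 + (-0.15)·400 + (+1.00)·400 = 252.50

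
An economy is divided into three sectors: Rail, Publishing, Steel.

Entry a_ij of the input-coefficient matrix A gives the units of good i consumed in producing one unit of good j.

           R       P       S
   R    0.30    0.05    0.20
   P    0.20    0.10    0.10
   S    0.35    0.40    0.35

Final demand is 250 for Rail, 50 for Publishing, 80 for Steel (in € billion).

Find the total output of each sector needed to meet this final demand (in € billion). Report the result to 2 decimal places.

I − A =
  [   0.70    -0.05    -0.20]
  [  -0.20     0.90    -0.10]
  [  -0.35    -0.40     0.65]
Cofactors of I−A, C_ij = (−1)^(i+j)·(minor ij) (rows/columns in the sector order above):
  C_11 = (0.90)(0.65) − (-0.10)(-0.40) = 0.5450
  C_12 = −[(-0.20)(0.65) − (-0.10)(-0.35)] = 0.1650
  C_13 = (-0.20)(-0.40) − (0.90)(-0.35) = 0.3950
  C_21 = −[(-0.05)(0.65) − (-0.20)(-0.40)] = 0.1125
  C_22 = (0.70)(0.65) − (-0.20)(-0.35) = 0.3850
  C_23 = −[(0.70)(-0.40) − (-0.05)(-0.35)] = 0.2975
  C_31 = (-0.05)(-0.10) − (-0.20)(0.90) = 0.1850
  C_32 = −[(0.70)(-0.10) − (-0.20)(-0.20)] = 0.1100
  C_33 = (0.70)(0.90) − (-0.05)(-0.20) = 0.6200
det(I−A) = Σ_j (I−A)_1j·C_1j = (0.70)(0.5450) + (-0.05)(0.1650) + (-0.20)(0.3950) = 0.29425
adj(I−A) = Cᵀ =
  [ 0.5450   0.1125   0.1850]
  [ 0.1650   0.3850   0.1100]
  [ 0.3950   0.2975   0.6200]
(I − A)⁻¹ = adj(I−A) / det(I−A) ≈
  [   1.8522     0.3823     0.6287]
  [   0.5607     1.3084     0.3738]
  [   1.3424     1.0110     2.1071]
x = (I − A)⁻¹ d = adj(I−A)·d / det(I−A), with det(I−A) = 0.29425:
  x_R = (0.5450·250 + 0.1125·50 + 0.1850·80) / 0.29425 = 156.675 / 0.29425 ≈ 532.46
  x_P = (0.1650·250 + 0.3850·50 + 0.1100·80) / 0.29425 = 69.30 / 0.29425 ≈ 235.51
  x_S = (0.3950·250 + 0.2975·50 + 0.6200·80) / 0.29425 = 163.225 / 0.29425 ≈ 554.72

x_R = 532.46, x_P = 235.51, x_S = 554.72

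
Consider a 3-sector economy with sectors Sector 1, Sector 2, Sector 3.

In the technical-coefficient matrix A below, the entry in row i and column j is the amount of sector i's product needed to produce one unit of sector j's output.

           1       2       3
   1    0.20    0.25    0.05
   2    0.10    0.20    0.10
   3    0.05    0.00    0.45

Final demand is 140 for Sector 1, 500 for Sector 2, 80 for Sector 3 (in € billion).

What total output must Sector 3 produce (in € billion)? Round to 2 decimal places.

x_3 = 182.24

I − A =
  [   0.80    -0.25    -0.05]
  [  -0.10     0.80    -0.10]
  [  -0.05     0.00     0.55]
Cofactors of I−A, C_ij = (−1)^(i+j)·(minor ij) (rows/columns in the sector order above):
  C_11 = (0.80)(0.55) − (-0.10)(0.00) = 0.4400
  C_12 = −[(-0.10)(0.55) − (-0.10)(-0.05)] = 0.0600
  C_13 = (-0.10)(0.00) − (0.80)(-0.05) = 0.0400
  C_21 = −[(-0.25)(0.55) − (-0.05)(0.00)] = 0.1375
  C_22 = (0.80)(0.55) − (-0.05)(-0.05) = 0.4375
  C_23 = −[(0.80)(0.00) − (-0.25)(-0.05)] = 0.0125
  C_31 = (-0.25)(-0.10) − (-0.05)(0.80) = 0.0650
  C_32 = −[(0.80)(-0.10) − (-0.05)(-0.10)] = 0.0850
  C_33 = (0.80)(0.80) − (-0.25)(-0.10) = 0.6150
det(I−A) = Σ_j (I−A)_1j·C_1j = (0.80)(0.4400) + (-0.25)(0.0600) + (-0.05)(0.0400) = 0.3350
adj(I−A) = Cᵀ =
  [ 0.4400   0.1375   0.0650]
  [ 0.0600   0.4375   0.0850]
  [ 0.0400   0.0125   0.6150]
(I − A)⁻¹ = adj(I−A) / det(I−A) ≈
  [   1.3134     0.4104     0.1940]
  [   0.1791     1.3060     0.2537]
  [   0.1194     0.0373     1.8358]
x = (I − A)⁻¹ d = adj(I−A)·d / det(I−A), with det(I−A) = 0.3350:
  x_1 = (0.4400·140 + 0.1375·500 + 0.0650·80) / 0.3350 = 135.55 / 0.3350 ≈ 404.63
  x_2 = (0.0600·140 + 0.4375·500 + 0.0850·80) / 0.3350 = 233.95 / 0.3350 ≈ 698.36
  x_3 = (0.0400·140 + 0.0125·500 + 0.6150·80) / 0.3350 = 61.05 / 0.3350 ≈ 182.24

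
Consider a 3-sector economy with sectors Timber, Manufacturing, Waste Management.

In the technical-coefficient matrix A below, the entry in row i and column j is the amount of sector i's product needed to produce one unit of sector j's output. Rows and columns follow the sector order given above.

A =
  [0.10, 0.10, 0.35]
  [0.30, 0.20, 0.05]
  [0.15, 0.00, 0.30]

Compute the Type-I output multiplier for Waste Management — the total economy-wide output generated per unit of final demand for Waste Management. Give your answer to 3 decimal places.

I − A =
  [   0.90    -0.10    -0.35]
  [  -0.30     0.80    -0.05]
  [  -0.15     0.00     0.70]
Cofactors of I−A, C_ij = (−1)^(i+j)·(minor ij) (rows/columns in the sector order above):
  C_11 = (0.80)(0.70) − (-0.05)(0.00) = 0.5600
  C_12 = −[(-0.30)(0.70) − (-0.05)(-0.15)] = 0.2175
  C_13 = (-0.30)(0.00) − (0.80)(-0.15) = 0.1200
  C_21 = −[(-0.10)(0.70) − (-0.35)(0.00)] = 0.0700
  C_22 = (0.90)(0.70) − (-0.35)(-0.15) = 0.5775
  C_23 = −[(0.90)(0.00) − (-0.10)(-0.15)] = 0.0150
  C_31 = (-0.10)(-0.05) − (-0.35)(0.80) = 0.2850
  C_32 = −[(0.90)(-0.05) − (-0.35)(-0.30)] = 0.1500
  C_33 = (0.90)(0.80) − (-0.10)(-0.30) = 0.6900
det(I−A) = Σ_j (I−A)_1j·C_1j = (0.90)(0.5600) + (-0.10)(0.2175) + (-0.35)(0.1200) = 0.44025
adj(I−A) = Cᵀ =
  [ 0.5600   0.0700   0.2850]
  [ 0.2175   0.5775   0.1500]
  [ 0.1200   0.0150   0.6900]
(I − A)⁻¹ = adj(I−A) / det(I−A) ≈
  [   1.2720     0.1590     0.6474]
  [   0.4940     1.3118     0.3407]
  [   0.2726     0.0341     1.5673]
The output multiplier for sector j is the column-j sum of the Leontief inverse (I − A)⁻¹ = adj(I−A) / det(I−A).
Column W of adj(I−A): (0.2850, 0.1500, 0.6900); det(I−A) = 0.44025.
m_W = (0.2850 + 0.1500 + 0.6900) / 0.44025 = 1.125 / 0.44025 ≈ 2.555.

m_W = 2.555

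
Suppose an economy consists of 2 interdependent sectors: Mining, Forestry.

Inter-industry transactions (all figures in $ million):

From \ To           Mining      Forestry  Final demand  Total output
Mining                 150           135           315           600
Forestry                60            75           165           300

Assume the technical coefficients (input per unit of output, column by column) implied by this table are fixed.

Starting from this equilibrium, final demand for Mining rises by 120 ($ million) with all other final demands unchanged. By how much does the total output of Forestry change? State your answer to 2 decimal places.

Technical coefficients a_ij = z_ij / X_j:
  a_11 = 150/600 = 0.25, a_21 = 60/600 = 0.10
  a_12 = 135/300 = 0.45, a_22 = 75/300 = 0.25
I − A =
  [   0.75    -0.45]
  [  -0.10     0.75]
det(I−A) = (0.75)(0.75) − (-0.45)(-0.10) = 0.5175
adj(I−A) = [[0.75, 0.45], [0.10, 0.75]]
(I − A)⁻¹ = adj(I−A) / det(I−A) ≈
  [   1.4493     0.8696]
  [   0.1932     1.4493]
Δx = (I − A)⁻¹ Δd with Δd having +120 in the Mining component and 0 elsewhere.
So Δx_2 = L_21 · (+120), where L_21 = adj(I−A)_21 / det(I−A) = 0.10 / 0.5175.
Δx_2 = 0.10 × (+120) / 0.5175 = 12.00 / 0.5175 ≈ 23.19.

Δx_2 = 23.19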